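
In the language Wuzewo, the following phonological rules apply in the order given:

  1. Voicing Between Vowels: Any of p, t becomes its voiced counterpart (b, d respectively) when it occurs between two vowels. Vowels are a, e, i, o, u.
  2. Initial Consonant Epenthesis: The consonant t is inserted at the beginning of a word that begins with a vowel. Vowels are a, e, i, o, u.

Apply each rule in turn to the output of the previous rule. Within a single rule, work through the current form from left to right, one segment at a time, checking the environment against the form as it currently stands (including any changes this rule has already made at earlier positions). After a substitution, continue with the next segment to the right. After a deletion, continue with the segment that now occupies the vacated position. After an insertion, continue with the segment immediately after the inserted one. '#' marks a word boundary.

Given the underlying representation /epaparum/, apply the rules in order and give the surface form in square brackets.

[tebabarum]

1 Voicing Between Vowels: [epaparum] → [ebabarum]
2 Initial Consonant Epenthesis: [ebabarum] → [tebabarum]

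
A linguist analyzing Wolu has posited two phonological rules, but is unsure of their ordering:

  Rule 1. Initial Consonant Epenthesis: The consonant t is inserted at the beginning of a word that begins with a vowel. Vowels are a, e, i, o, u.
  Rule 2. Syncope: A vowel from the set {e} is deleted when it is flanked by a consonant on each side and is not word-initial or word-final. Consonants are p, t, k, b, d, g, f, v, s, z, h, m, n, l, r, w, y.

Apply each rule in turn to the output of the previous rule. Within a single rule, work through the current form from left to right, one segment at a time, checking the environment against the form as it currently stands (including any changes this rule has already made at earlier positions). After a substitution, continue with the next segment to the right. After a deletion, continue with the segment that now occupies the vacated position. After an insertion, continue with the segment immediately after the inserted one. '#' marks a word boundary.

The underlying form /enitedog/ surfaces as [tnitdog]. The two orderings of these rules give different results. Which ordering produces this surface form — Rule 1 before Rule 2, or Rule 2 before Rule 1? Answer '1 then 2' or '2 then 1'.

1 then 2

Order 1 then 2:
  1 Initial Consonant Epenthesis: [enitedog] → [tenitedog]
  2 Syncope: [tenitedog] → [tnitdog]
  result: [tnitdog]
Order 2 then 1:
  2 Syncope: [enitedog] → [enitdog]
  1 Initial Consonant Epenthesis: [enitdog] → [tenitdog]
  result: [tenitdog]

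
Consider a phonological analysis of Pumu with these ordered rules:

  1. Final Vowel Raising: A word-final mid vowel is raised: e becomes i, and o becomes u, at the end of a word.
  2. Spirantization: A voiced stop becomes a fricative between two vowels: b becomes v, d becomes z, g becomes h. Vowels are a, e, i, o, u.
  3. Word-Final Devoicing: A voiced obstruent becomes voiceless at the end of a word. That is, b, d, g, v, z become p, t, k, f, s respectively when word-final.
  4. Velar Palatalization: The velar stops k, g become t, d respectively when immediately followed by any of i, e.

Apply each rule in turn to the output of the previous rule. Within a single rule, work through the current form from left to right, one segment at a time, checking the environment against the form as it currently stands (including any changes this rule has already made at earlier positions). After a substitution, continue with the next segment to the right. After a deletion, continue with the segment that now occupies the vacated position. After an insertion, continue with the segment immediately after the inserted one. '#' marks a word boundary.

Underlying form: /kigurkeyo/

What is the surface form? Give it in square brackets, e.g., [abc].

[tihurteyu]

1 Final Vowel Raising: [kigurkeyo] → [kigurkeyu]
2 Spirantization: [kigurkeyu] → [kihurkeyu]
3 Word-Final Devoicing: no change — [kihurkeyu]
4 Velar Palatalization: [kihurkeyu] → [tihurteyu]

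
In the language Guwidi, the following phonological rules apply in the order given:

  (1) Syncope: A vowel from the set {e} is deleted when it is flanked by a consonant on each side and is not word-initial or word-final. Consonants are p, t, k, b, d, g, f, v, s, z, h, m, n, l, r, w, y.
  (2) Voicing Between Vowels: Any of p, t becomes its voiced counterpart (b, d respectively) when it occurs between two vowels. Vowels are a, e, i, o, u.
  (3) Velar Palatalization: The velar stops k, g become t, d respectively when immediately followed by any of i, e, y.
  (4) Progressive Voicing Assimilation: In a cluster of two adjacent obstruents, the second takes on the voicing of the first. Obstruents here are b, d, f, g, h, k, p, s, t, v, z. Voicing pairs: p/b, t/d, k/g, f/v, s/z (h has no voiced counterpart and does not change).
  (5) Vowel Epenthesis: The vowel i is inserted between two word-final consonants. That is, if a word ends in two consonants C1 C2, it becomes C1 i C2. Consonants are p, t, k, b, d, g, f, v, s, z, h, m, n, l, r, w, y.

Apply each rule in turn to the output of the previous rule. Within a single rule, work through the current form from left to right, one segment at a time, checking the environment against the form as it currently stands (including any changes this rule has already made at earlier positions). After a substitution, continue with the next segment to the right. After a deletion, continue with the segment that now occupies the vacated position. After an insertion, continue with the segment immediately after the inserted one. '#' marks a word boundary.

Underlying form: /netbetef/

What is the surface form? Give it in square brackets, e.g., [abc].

[ntptif]

(1) Syncope: [netbetef] → [ntbtf]
(2) Voicing Between Vowels: no change — [ntbtf]
(3) Velar Palatalization: no change — [ntbtf]
(4) Progressive Voicing Assimilation: [ntbtf] → [ntptf]
(5) Vowel Epenthesis: [ntptf] → [ntptif]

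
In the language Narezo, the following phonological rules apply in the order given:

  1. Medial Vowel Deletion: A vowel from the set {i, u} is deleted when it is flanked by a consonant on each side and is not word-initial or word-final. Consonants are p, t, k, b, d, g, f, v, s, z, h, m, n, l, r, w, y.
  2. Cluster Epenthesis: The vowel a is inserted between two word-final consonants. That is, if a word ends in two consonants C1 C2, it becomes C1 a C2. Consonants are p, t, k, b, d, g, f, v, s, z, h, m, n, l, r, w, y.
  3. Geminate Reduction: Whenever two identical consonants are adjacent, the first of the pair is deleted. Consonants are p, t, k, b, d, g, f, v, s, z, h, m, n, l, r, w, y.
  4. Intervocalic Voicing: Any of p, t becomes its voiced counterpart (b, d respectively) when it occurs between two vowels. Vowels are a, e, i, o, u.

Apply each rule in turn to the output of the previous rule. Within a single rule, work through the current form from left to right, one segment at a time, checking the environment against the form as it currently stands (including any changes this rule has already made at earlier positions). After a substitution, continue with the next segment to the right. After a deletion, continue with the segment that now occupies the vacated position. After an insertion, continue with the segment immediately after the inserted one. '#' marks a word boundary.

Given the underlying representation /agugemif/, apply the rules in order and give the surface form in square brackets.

1 Medial Vowel Deletion: [agugemif] → [aggemf]
2 Cluster Epenthesis: [aggemf] → [aggemaf]
3 Geminate Reduction: [aggemaf] → [agemaf]
4 Intervocalic Voicing: no change — [agemaf]

[agemaf]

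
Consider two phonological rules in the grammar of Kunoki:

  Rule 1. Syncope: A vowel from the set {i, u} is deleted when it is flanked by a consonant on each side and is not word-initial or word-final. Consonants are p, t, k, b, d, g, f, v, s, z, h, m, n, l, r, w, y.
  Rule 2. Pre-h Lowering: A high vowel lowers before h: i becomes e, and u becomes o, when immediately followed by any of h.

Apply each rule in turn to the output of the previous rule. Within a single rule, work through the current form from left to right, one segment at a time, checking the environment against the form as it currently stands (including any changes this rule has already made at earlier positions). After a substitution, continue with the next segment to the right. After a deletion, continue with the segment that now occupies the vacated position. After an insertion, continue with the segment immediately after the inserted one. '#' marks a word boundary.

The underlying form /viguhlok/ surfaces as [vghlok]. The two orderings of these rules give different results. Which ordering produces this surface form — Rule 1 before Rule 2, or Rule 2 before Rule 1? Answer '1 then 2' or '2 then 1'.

1 then 2

Order 1 then 2:
  1 Syncope: [viguhlok] → [vghlok]
  2 Pre-h Lowering: no change — [vghlok]
  result: [vghlok]
Order 2 then 1:
  2 Pre-h Lowering: [viguhlok] → [vigohlok]
  1 Syncope: [vigohlok] → [vgohlok]
  result: [vgohlok]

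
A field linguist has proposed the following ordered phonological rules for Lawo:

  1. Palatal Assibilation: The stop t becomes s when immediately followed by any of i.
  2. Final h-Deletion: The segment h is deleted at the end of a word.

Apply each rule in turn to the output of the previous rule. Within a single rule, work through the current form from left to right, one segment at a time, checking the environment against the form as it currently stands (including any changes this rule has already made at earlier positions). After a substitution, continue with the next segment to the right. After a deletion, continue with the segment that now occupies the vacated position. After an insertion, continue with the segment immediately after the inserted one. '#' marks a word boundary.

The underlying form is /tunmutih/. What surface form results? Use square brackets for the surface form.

1 Palatal Assibilation: [tunmutih] → [tunmusih]
2 Final h-Deletion: [tunmusih] → [tunmusi]

[tunmusi]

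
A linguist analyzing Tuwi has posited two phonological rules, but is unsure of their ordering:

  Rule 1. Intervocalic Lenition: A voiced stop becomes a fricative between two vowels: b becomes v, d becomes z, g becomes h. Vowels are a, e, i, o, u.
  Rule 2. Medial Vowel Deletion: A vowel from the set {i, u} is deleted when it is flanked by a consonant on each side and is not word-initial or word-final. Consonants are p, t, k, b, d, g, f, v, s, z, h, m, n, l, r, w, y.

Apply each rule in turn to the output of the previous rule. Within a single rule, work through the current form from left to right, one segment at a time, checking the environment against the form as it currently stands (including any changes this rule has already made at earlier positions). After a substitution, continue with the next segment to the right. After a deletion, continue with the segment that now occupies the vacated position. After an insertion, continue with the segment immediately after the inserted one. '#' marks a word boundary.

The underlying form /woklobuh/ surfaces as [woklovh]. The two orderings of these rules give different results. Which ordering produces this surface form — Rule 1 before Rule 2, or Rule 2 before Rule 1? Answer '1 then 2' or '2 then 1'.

Order 1 then 2:
  1 Intervocalic Lenition: [woklobuh] → [woklovuh]
  2 Medial Vowel Deletion: [woklovuh] → [woklovh]
  result: [woklovh]
Order 2 then 1:
  2 Medial Vowel Deletion: [woklobuh] → [woklobh]
  1 Intervocalic Lenition: no change — [woklobh]
  result: [woklobh]

1 then 2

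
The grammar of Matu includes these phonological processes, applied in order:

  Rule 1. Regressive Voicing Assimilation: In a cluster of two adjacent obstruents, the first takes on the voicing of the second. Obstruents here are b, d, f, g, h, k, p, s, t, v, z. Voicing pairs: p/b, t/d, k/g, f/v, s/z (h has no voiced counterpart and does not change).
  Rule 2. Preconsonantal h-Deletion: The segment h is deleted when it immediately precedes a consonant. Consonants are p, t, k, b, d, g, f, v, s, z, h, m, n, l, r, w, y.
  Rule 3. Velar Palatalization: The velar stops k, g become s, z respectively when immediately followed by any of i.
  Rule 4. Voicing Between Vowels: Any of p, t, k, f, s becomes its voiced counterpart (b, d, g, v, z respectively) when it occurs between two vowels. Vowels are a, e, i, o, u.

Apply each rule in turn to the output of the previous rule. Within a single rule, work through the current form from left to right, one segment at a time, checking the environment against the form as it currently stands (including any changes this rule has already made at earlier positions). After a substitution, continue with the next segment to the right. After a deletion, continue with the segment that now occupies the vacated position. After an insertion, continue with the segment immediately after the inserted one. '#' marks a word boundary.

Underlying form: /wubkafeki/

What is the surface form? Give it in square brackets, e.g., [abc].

[wupkavezi]

Rule 1 Regressive Voicing Assimilation: [wubkafeki] → [wupkafeki]
Rule 2 Preconsonantal h-Deletion: no change — [wupkafeki]
Rule 3 Velar Palatalization: [wupkafeki] → [wupkafesi]
Rule 4 Voicing Between Vowels: [wupkafesi] → [wupkavezi]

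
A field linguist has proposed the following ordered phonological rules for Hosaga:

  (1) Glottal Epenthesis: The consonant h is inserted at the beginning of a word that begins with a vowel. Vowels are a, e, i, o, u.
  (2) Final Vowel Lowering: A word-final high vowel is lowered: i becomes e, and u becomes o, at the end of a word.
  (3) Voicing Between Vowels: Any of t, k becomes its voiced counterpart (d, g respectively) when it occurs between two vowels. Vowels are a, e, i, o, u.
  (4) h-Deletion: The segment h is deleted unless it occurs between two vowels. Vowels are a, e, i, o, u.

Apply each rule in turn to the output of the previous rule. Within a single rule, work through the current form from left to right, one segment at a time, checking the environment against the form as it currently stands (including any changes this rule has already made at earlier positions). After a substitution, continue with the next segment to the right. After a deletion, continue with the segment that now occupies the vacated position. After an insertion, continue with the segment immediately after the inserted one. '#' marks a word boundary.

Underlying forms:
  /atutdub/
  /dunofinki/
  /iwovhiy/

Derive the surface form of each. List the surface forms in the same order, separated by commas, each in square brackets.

[adutdub], [dunofinke], [iwoviy]

/atutdub/:
  (1) Glottal Epenthesis: [atutdub] → [hatutdub]
  (2) Final Vowel Lowering: no change — [hatutdub]
  (3) Voicing Between Vowels: [hatutdub] → [hadutdub]
  (4) h-Deletion: [hadutdub] → [adutdub]
/dunofinki/:
  (1) Glottal Epenthesis: no change — [dunofinki]
  (2) Final Vowel Lowering: [dunofinki] → [dunofinke]
  (3) Voicing Between Vowels: no change — [dunofinke]
  (4) h-Deletion: no change — [dunofinke]
/iwovhiy/:
  (1) Glottal Epenthesis: [iwovhiy] → [hiwovhiy]
  (2) Final Vowel Lowering: no change — [hiwovhiy]
  (3) Voicing Between Vowels: no change — [hiwovhiy]
  (4) h-Deletion: [hiwovhiy] → [iwoviy]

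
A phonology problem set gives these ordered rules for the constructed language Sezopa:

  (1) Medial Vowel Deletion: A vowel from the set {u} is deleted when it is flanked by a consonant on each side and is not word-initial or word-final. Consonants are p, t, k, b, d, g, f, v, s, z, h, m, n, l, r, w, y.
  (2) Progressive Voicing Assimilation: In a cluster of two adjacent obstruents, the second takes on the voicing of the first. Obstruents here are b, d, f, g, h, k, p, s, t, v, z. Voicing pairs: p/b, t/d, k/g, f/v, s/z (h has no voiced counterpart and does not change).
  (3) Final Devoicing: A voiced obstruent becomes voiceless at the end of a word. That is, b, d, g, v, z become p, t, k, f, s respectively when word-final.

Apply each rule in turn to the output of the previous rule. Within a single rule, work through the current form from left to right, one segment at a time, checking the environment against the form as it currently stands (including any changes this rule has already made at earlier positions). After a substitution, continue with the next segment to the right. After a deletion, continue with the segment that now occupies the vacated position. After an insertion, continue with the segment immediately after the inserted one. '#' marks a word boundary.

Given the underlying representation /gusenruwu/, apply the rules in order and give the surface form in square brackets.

(1) Medial Vowel Deletion: [gusenruwu] → [gsenrwu]
(2) Progressive Voicing Assimilation: [gsenrwu] → [gzenrwu]
(3) Final Devoicing: no change — [gzenrwu]

[gzenrwu]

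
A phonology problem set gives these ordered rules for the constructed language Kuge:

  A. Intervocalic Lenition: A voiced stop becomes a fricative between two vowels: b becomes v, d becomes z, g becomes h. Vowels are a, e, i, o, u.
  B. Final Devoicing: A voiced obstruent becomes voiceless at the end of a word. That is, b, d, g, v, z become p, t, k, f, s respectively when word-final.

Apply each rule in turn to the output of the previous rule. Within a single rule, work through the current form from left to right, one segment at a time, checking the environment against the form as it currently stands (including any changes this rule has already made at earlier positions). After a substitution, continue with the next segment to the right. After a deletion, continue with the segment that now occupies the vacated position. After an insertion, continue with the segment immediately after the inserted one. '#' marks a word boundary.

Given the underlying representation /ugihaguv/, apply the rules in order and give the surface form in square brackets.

[uhihahuf]

A Intervocalic Lenition: [ugihaguv] → [uhihahuv]
B Final Devoicing: [uhihahuv] → [uhihahuf]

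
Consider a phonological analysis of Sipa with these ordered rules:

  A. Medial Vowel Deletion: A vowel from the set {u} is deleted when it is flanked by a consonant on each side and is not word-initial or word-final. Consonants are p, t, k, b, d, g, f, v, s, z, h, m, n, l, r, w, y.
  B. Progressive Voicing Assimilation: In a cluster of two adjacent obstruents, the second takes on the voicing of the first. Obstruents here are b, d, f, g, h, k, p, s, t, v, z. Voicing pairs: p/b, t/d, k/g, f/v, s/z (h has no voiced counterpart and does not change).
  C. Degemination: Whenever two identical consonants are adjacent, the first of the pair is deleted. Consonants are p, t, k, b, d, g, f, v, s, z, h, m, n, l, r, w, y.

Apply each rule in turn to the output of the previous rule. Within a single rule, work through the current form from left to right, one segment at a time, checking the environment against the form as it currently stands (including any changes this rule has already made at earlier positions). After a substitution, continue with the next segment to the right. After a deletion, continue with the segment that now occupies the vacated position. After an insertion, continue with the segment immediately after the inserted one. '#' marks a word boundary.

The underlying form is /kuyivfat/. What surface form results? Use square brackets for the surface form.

A Medial Vowel Deletion: [kuyivfat] → [kyivfat]
B Progressive Voicing Assimilation: [kyivfat] → [kyivvat]
C Degemination: [kyivvat] → [kyivat]

[kyivat]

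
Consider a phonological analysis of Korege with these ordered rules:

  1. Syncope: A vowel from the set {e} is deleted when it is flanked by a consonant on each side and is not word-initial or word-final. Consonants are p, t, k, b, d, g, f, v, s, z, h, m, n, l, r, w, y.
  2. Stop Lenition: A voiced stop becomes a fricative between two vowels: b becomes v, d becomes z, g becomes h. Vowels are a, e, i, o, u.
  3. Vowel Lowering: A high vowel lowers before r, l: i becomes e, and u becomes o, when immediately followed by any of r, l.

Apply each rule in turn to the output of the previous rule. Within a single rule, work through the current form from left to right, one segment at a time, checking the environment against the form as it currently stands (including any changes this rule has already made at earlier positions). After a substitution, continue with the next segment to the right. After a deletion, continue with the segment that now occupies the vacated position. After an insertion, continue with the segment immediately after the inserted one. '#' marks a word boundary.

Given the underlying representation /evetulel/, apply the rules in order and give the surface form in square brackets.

1 Syncope: [evetulel] → [evtull]
2 Stop Lenition: no change — [evtull]
3 Vowel Lowering: [evtull] → [evtoll]

[evtoll]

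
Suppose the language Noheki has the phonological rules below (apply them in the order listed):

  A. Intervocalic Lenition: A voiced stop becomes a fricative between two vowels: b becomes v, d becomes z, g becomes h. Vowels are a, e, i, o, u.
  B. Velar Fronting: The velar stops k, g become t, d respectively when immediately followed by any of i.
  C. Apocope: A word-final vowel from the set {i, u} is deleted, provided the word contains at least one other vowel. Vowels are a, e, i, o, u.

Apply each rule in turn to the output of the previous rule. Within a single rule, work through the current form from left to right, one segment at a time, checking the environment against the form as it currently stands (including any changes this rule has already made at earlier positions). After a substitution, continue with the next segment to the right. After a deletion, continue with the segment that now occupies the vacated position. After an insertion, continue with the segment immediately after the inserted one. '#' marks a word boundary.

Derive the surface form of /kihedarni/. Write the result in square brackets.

[tihezarn]

A Intervocalic Lenition: [kihedarni] → [kihezarni]
B Velar Fronting: [kihezarni] → [tihezarni]
C Apocope: [tihezarni] → [tihezarn]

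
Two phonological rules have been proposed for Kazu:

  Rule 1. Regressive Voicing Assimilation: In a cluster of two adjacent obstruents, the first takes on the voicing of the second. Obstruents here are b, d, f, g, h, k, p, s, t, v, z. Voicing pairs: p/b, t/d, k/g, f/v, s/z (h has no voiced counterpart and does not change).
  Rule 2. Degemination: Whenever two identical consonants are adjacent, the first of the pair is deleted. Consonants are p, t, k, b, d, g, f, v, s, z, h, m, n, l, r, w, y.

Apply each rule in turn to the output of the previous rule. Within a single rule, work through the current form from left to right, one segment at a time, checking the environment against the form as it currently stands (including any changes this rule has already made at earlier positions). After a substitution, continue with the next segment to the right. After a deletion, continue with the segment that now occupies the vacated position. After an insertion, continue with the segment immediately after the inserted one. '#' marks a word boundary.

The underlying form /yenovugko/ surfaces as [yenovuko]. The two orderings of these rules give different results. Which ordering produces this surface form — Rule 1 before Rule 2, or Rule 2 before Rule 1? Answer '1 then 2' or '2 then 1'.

1 then 2

Order 1 then 2:
  1 Regressive Voicing Assimilation: [yenovugko] → [yenovukko]
  2 Degemination: [yenovukko] → [yenovuko]
  result: [yenovuko]
Order 2 then 1:
  2 Degemination: no change — [yenovugko]
  1 Regressive Voicing Assimilation: [yenovugko] → [yenovukko]
  result: [yenovukko]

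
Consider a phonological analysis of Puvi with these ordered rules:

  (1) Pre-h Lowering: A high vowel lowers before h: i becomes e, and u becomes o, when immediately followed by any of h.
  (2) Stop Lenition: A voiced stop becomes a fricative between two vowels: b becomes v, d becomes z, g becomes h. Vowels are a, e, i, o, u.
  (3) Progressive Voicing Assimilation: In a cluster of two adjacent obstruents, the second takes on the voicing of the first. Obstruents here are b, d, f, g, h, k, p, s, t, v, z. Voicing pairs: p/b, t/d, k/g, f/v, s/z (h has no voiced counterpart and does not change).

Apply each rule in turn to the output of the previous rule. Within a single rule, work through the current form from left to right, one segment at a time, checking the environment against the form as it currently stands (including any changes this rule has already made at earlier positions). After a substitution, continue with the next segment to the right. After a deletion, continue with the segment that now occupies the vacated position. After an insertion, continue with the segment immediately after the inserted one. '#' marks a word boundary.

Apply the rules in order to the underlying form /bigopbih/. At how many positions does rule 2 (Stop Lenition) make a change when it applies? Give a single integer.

1

(1) Pre-h Lowering: [bigopbih] → [bigopbeh]
(2) Stop Lenition: [bigopbeh] → [bihopbeh]
(3) Progressive Voicing Assimilation: [bihopbeh] → [bihoppeh]
Rule 2 changed 1 position(s).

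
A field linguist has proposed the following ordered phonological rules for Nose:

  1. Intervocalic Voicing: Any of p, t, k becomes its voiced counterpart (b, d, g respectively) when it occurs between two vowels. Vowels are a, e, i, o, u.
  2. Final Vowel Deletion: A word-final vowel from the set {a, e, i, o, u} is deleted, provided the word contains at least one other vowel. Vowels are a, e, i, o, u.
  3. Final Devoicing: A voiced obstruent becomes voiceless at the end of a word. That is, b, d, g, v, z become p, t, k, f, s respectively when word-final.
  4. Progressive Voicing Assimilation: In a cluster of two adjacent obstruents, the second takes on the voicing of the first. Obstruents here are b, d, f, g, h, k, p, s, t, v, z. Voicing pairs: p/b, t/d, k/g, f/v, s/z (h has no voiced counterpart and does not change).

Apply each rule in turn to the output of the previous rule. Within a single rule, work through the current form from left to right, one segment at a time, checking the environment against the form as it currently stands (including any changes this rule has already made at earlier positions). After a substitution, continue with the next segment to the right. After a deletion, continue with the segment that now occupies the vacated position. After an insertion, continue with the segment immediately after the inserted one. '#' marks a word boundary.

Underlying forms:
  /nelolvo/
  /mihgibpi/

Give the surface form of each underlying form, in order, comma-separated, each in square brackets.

[nelolf], [mihkibb]

/nelolvo/:
  1 Intervocalic Voicing: no change — [nelolvo]
  2 Final Vowel Deletion: [nelolvo] → [nelolv]
  3 Final Devoicing: [nelolv] → [nelolf]
  4 Progressive Voicing Assimilation: no change — [nelolf]
/mihgibpi/:
  1 Intervocalic Voicing: no change — [mihgibpi]
  2 Final Vowel Deletion: [mihgibpi] → [mihgibp]
  3 Final Devoicing: no change — [mihgibp]
  4 Progressive Voicing Assimilation: [mihgibp] → [mihkibb]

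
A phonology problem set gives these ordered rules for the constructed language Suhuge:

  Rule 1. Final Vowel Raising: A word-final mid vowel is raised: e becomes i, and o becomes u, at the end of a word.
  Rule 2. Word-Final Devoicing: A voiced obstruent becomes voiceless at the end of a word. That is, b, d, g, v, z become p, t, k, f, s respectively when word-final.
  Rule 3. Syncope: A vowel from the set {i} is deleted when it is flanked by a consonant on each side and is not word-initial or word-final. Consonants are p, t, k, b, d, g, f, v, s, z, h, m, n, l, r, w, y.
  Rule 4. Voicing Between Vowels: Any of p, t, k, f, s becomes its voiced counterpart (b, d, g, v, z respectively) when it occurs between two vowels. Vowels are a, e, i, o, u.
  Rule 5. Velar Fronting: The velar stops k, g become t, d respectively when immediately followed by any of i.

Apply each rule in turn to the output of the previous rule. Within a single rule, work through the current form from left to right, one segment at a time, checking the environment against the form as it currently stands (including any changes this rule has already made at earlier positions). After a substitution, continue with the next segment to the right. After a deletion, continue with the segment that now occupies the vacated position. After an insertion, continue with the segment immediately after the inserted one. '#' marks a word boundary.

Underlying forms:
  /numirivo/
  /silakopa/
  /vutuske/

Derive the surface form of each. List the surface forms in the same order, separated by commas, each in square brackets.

[numrvu], [slagoba], [vudusti]

/numirivo/:
  Rule 1 Final Vowel Raising: [numirivo] → [numirivu]
  Rule 2 Word-Final Devoicing: no change — [numirivu]
  Rule 3 Syncope: [numirivu] → [numrvu]
  Rule 4 Voicing Between Vowels: no change — [numrvu]
  Rule 5 Velar Fronting: no change — [numrvu]
/silakopa/:
  Rule 1 Final Vowel Raising: no change — [silakopa]
  Rule 2 Word-Final Devoicing: no change — [silakopa]
  Rule 3 Syncope: [silakopa] → [slakopa]
  Rule 4 Voicing Between Vowels: [slakopa] → [slagoba]
  Rule 5 Velar Fronting: no change — [slagoba]
/vutuske/:
  Rule 1 Final Vowel Raising: [vutuske] → [vutuski]
  Rule 2 Word-Final Devoicing: no change — [vutuski]
  Rule 3 Syncope: no change — [vutuski]
  Rule 4 Voicing Between Vowels: [vutuski] → [vuduski]
  Rule 5 Velar Fronting: [vuduski] → [vudusti]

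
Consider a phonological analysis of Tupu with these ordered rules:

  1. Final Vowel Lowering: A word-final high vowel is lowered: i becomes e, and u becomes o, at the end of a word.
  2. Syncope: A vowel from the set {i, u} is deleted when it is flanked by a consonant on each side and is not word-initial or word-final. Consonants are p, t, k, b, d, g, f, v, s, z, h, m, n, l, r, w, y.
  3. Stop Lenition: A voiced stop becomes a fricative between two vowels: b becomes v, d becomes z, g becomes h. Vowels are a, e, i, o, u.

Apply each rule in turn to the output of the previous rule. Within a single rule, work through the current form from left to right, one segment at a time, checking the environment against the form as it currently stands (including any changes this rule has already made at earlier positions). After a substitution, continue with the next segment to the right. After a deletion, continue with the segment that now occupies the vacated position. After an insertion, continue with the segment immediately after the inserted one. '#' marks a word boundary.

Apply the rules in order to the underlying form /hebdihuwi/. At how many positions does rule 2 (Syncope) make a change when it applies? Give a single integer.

2

1 Final Vowel Lowering: [hebdihuwi] → [hebdihuwe]
2 Syncope: [hebdihuwe] → [hebdhwe]
3 Stop Lenition: no change — [hebdhwe]
Rule 2 changed 2 position(s).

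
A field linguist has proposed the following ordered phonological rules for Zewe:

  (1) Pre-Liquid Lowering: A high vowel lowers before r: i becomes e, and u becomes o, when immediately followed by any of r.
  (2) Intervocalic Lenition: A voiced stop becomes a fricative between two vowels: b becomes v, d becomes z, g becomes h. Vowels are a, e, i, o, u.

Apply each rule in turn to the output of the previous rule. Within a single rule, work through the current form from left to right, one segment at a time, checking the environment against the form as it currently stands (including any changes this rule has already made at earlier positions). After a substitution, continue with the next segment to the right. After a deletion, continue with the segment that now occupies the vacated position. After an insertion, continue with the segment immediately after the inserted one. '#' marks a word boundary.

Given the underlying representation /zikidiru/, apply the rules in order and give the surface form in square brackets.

(1) Pre-Liquid Lowering: [zikidiru] → [zikideru]
(2) Intervocalic Lenition: [zikideru] → [zikizeru]

[zikizeru]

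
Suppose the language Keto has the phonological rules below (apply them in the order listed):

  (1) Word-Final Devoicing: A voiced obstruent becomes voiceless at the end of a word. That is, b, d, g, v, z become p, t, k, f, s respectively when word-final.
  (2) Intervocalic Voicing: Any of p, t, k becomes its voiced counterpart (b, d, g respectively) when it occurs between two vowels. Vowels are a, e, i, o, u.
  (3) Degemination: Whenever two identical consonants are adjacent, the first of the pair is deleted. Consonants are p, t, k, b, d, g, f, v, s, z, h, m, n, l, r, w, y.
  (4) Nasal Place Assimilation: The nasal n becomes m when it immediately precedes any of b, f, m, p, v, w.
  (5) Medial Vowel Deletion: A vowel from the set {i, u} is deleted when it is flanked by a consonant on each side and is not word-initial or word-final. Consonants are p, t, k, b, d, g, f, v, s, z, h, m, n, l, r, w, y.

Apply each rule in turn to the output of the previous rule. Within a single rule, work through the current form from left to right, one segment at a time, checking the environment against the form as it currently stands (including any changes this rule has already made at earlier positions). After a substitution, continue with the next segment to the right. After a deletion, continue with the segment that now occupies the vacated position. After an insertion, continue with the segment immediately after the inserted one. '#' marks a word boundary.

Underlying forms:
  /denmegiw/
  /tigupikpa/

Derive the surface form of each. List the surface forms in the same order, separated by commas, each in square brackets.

[demmegw], [tgbkpa]

/denmegiw/:
  (1) Word-Final Devoicing: no change — [denmegiw]
  (2) Intervocalic Voicing: no change — [denmegiw]
  (3) Degemination: no change — [denmegiw]
  (4) Nasal Place Assimilation: [denmegiw] → [demmegiw]
  (5) Medial Vowel Deletion: [demmegiw] → [demmegw]
/tigupikpa/:
  (1) Word-Final Devoicing: no change — [tigupikpa]
  (2) Intervocalic Voicing: [tigupikpa] → [tigubikpa]
  (3) Degemination: no change — [tigubikpa]
  (4) Nasal Place Assimilation: no change — [tigubikpa]
  (5) Medial Vowel Deletion: [tigubikpa] → [tgbkpa]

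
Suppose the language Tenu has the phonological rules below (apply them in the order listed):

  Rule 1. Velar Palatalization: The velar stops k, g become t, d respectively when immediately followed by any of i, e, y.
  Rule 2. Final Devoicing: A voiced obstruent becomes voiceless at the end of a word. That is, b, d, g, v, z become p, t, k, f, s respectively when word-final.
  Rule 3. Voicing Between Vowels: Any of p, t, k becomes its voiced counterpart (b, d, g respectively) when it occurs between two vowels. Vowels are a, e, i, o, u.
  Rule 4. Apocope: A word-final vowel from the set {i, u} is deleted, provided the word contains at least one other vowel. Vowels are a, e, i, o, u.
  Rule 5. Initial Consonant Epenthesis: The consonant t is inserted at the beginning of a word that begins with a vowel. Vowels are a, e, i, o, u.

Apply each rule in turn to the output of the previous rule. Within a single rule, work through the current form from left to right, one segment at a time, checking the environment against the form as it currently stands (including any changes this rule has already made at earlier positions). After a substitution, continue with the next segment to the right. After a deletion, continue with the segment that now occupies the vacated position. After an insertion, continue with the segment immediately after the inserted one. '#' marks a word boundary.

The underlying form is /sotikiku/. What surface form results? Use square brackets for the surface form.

[sodidig]

Rule 1 Velar Palatalization: [sotikiku] → [sotitiku]
Rule 2 Final Devoicing: no change — [sotitiku]
Rule 3 Voicing Between Vowels: [sotitiku] → [sodidigu]
Rule 4 Apocope: [sodidigu] → [sodidig]
Rule 5 Initial Consonant Epenthesis: no change — [sodidig]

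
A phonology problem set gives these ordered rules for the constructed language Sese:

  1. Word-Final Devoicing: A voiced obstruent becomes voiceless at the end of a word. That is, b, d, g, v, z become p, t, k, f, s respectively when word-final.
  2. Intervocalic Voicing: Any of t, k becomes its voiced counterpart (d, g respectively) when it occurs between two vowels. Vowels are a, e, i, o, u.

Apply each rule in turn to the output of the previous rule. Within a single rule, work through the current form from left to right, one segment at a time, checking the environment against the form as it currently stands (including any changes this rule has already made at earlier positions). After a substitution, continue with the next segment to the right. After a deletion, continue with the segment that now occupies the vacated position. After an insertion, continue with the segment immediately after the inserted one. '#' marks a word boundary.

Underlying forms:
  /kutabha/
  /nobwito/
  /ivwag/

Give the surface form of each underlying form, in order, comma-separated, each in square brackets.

[kudabha], [nobwido], [ivwak]

/kutabha/:
  1 Word-Final Devoicing: no change — [kutabha]
  2 Intervocalic Voicing: [kutabha] → [kudabha]
/nobwito/:
  1 Word-Final Devoicing: no change — [nobwito]
  2 Intervocalic Voicing: [nobwito] → [nobwido]
/ivwag/:
  1 Word-Final Devoicing: [ivwag] → [ivwak]
  2 Intervocalic Voicing: no change — [ivwak]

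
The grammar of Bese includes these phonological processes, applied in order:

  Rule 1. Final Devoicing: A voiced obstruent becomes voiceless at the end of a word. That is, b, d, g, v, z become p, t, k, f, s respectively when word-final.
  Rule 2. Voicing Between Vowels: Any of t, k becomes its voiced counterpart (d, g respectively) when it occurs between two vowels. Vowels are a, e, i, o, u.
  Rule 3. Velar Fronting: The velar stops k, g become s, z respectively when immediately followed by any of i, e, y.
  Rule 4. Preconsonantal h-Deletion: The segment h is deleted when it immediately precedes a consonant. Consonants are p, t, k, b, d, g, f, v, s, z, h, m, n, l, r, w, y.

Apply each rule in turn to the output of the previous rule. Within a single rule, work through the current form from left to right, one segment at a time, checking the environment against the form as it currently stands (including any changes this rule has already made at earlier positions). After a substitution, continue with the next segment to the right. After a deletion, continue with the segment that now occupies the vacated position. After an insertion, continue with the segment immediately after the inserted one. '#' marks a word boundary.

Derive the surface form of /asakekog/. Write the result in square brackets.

Rule 1 Final Devoicing: [asakekog] → [asakekok]
Rule 2 Voicing Between Vowels: [asakekok] → [asagegok]
Rule 3 Velar Fronting: [asagegok] → [asazegok]
Rule 4 Preconsonantal h-Deletion: no change — [asazegok]

[asazegok]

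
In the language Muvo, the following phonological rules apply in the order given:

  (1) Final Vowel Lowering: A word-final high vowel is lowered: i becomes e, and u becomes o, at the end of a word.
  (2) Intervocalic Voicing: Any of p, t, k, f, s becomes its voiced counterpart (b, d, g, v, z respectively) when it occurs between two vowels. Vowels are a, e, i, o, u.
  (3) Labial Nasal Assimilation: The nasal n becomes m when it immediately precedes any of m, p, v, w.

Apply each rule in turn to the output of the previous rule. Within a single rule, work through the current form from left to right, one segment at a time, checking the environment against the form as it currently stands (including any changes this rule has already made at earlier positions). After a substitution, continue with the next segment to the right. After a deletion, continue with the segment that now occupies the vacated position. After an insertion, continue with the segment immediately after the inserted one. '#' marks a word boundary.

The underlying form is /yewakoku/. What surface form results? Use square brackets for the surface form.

(1) Final Vowel Lowering: [yewakoku] → [yewakoko]
(2) Intervocalic Voicing: [yewakoko] → [yewagogo]
(3) Labial Nasal Assimilation: no change — [yewagogo]

[yewagogo]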